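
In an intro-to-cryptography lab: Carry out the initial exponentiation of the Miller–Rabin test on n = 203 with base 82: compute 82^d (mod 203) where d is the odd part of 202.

136

n − 1 = 202 = 2^1 · 101, so s = 1 and d = 101.
82^101 mod 203 = 136.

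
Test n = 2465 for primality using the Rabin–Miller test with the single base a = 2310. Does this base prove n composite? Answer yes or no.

n − 1 = 2464 = 2^5 · 77, so s = 5 and d = 77.
x_0 = 2310^77 mod 2465 = 1090.
x_0 is neither 1 nor 2464, so continue squaring.
x_1 = 1090^2 mod 2465 = 2435.
x_2 = 2435^2 mod 2465 = 900.
x_3 = 900^2 mod 2465 = 1480.
x_4 = 1480^2 mod 2465 = 1480.
Reached i = s−1 = 4 without hitting −1: 2310 is a Miller–Rabin witness and 2465 is composite.

yes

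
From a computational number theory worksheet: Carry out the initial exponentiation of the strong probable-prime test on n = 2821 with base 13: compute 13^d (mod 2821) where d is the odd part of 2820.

650

n − 1 = 2820 = 2^2 · 705, so s = 2 and d = 705.
13^705 mod 2821 = 650.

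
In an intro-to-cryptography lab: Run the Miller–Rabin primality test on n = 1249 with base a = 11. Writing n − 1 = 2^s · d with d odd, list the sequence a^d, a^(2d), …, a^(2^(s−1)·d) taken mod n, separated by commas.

355, 1125, 388, 664, 1248

n − 1 = 1248 = 2^5 · 39, so s = 5 and d = 39.
x_0 = 11^39 mod 1249 = 355.
x_1 = 355^2 mod 1249 = 1125.
x_2 = 1125^2 mod 1249 = 388.
x_3 = 388^2 mod 1249 = 664.
x_4 = 664^2 mod 1249 = 1248.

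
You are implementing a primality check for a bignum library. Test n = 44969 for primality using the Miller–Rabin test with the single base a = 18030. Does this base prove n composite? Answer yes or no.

n − 1 = 44968 = 2^3 · 5621, so s = 3 and d = 5621.
Repeated squaring mod 44969: 18030^1 ≡ 18030, 18030^2 ≡ 44968, 18030^4 ≡ 1, 18030^8 ≡ 1, 18030^16 ≡ 1, 18030^32 ≡ 1, 18030^64 ≡ 1, 18030^128 ≡ 1, 18030^256 ≡ 1, 18030^512 ≡ 1, 18030^1024 ≡ 1, 18030^2048 ≡ 1, 18030^4096 ≡ 1.
5621 = 4096 + 1024 + 256 + 128 + 64 + 32 + 16 + 4 + 1, so 18030^5621 ≡ 1·1·1·1·1·1·1·1·18030 ≡ 18030 (mod 44969).
x_0 = 18030^5621 mod 44969 = 18030.
x_0 is neither 1 nor 44968, so continue squaring.
x_1 = 18030^2 mod 44969 = 44968.
x_1 ≡ −1, so 18030 is not a witness.

no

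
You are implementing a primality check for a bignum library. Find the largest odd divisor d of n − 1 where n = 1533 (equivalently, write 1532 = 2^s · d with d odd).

Halving: 1532 → 766 → 383; 383 is odd.
So 1532 = 2^2 · 383.

383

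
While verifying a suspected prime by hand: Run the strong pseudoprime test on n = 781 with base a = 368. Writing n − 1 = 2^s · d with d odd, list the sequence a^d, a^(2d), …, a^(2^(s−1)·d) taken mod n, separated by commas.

n − 1 = 780 = 2^2 · 195, so s = 2 and d = 195.
x_0 = 368^195 mod 781 = 452.
x_1 = 452^2 mod 781 = 463.

452, 463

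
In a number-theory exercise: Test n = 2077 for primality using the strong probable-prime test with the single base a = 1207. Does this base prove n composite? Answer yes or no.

n − 1 = 2076 = 2^2 · 519, so s = 2 and d = 519.
x_0 = 1207^519 mod 2077 = 604.
x_0 is neither 1 nor 2076, so continue squaring.
x_1 = 604^2 mod 2077 = 1341.
Reached i = s−1 = 1 without hitting −1: 1207 is a Miller–Rabin witness and 2077 is composite.

yes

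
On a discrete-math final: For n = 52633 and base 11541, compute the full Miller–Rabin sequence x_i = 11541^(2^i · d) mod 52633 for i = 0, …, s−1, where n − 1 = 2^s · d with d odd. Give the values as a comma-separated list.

36770, 49029, 41098

n − 1 = 52632 = 2^3 · 6579, so s = 3 and d = 6579.
x_0 = 11541^6579 mod 52633 = 36770.
x_1 = 36770^2 mod 52633 = 49029.
x_2 = 49029^2 mod 52633 = 41098.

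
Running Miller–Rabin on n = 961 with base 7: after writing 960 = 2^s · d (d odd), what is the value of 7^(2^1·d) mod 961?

n − 1 = 960 = 2^6 · 15, so s = 6 and d = 15.
Repeated squaring mod 961: 7^1 ≡ 7, 7^2 ≡ 49, 7^4 ≡ 479, 7^8 ≡ 723.
15 = 8 + 4 + 2 + 1, so 7^15 ≡ 723·479·49·7 ≡ 404 (mod 961).
x_0 = 404.
x_1 = 404^2 mod 961 = 807.

807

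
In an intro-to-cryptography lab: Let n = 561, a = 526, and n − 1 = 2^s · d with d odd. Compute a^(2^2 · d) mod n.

n − 1 = 560 = 2^4 · 35, so s = 4 and d = 35.
x_0 = 526^35 mod 561 = 67.
x_1 = 67^2 mod 561 = 1.
x_2 = 1^2 mod 561 = 1.

1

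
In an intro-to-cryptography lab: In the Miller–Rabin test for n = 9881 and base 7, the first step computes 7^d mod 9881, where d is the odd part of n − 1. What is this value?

n − 1 = 9880 = 2^3 · 1235, so s = 3 and d = 1235.
7^1235 mod 9881 = 8473.

8473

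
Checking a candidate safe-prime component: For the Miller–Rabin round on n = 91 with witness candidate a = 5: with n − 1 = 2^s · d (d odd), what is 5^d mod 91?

83

n − 1 = 90 = 2^1 · 45, so s = 1 and d = 45.
5^45 mod 91 = 83.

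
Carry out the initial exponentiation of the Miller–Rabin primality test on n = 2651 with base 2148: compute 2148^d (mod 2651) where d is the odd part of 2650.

n − 1 = 2650 = 2^1 · 1325, so s = 1 and d = 1325.
2148^1325 mod 2651 = 1079.

1079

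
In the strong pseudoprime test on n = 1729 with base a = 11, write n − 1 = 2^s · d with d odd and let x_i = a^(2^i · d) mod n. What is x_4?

1

n − 1 = 1728 = 2^6 · 27, so s = 6 and d = 27.
x_0 = 11^27 mod 1729 = 1331.
x_1 = 1331^2 mod 1729 = 1065.
x_2 = 1065^2 mod 1729 = 1.
x_3 = 1^2 mod 1729 = 1.
x_4 = 1^2 mod 1729 = 1.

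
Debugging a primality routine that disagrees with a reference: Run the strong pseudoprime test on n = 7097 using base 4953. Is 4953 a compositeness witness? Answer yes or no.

yes

n − 1 = 7096 = 2^3 · 887, so s = 3 and d = 887.
x_0 = 4953^887 mod 7097 = 6441.
x_0 is neither 1 nor 7096, so continue squaring.
x_1 = 6441^2 mod 7097 = 4516.
x_2 = 4516^2 mod 7097 = 4575.
Reached i = s−1 = 2 without hitting −1: 4953 is a Miller–Rabin witness and 7097 is composite.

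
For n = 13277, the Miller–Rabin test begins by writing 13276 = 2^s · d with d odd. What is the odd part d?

Halving: 13276 → 6638 → 3319; 3319 is odd.
So 13276 = 2^2 · 3319.

3319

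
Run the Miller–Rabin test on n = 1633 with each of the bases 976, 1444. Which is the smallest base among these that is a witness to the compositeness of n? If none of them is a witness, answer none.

n − 1 = 1632 = 2^5 · 51, so s = 5 and d = 51.
Base 976: x_0 = 976^51 mod 1633 = 773. x_0 is neither 1 nor 1632, so continue squaring. x_1 = 773^2 mod 1633 = 1484. x_2 = 1484^2 mod 1633 = 972. x_3 = 972^2 mod 1633 = 910. x_4 = 910^2 mod 1633 = 169. Reached i = s−1 = 4 without hitting −1: 976 is a Miller–Rabin witness and 1633 is composite.
Base 1444: x_0 = 1444^51 mod 1633 = 1478. x_0 is neither 1 nor 1632, so continue squaring. x_1 = 1478^2 mod 1633 = 1163. x_2 = 1163^2 mod 1633 = 445. x_3 = 445^2 mod 1633 = 432. x_4 = 432^2 mod 1633 = 462. Reached i = s−1 = 4 without hitting −1: 1444 is a Miller–Rabin witness and 1633 is composite.
The smallest witness among the given bases is 976.

976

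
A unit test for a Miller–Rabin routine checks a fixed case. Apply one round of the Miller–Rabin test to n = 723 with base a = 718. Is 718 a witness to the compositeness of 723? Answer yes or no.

yes

n − 1 = 722 = 2^1 · 361, so s = 1 and d = 361.
x_0 = 718^361 mod 723 = 718.
x_0 ∉ {1, 722} and s = 1, so 718 is a Miller–Rabin witness and 723 is composite.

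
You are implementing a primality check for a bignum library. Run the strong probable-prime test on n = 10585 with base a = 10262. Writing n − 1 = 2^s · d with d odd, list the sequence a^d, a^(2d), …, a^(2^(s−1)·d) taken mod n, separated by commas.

3713, 4699, 291

n − 1 = 10584 = 2^3 · 1323, so s = 3 and d = 1323.
x_0 = 10262^1323 mod 10585 = 3713.
x_1 = 3713^2 mod 10585 = 4699.
x_2 = 4699^2 mod 10585 = 291.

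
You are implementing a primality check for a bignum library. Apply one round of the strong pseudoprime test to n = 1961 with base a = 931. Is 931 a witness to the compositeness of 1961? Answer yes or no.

no

n − 1 = 1960 = 2^3 · 245, so s = 3 and d = 245.
Repeated squaring mod 1961: 931^1 ≡ 931, 931^2 ≡ 1960, 931^4 ≡ 1, 931^8 ≡ 1, 931^16 ≡ 1, 931^32 ≡ 1, 931^64 ≡ 1, 931^128 ≡ 1.
245 = 128 + 64 + 32 + 16 + 4 + 1, so 931^245 ≡ 1·1·1·1·1·931 ≡ 931 (mod 1961).
x_0 = 931^245 mod 1961 = 931.
x_0 is neither 1 nor 1960, so continue squaring.
x_1 = 931^2 mod 1961 = 1960.
x_1 ≡ −1, so 931 is not a witness.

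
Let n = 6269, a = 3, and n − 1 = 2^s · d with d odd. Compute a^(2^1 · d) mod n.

n − 1 = 6268 = 2^2 · 1567, so s = 2 and d = 1567.
By repeated squaring, 3^1567 ≡ 4746 (mod 6269).
x_0 = 4746.
x_1 = 4746^2 mod 6269 = 6268.

6268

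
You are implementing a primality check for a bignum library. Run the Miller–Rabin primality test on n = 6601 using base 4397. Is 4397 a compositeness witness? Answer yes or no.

n − 1 = 6600 = 2^3 · 825, so s = 3 and d = 825.
Repeated squaring mod 6601: 4397^1 ≡ 4397, 4397^2 ≡ 5881, 4397^4 ≡ 3522, 4397^8 ≡ 1205, 4397^16 ≡ 6406, 4397^32 ≡ 5020, 4397^64 ≡ 4383, 4397^128 ≡ 1779, 4397^256 ≡ 2962, 4397^512 ≡ 715.
825 = 512 + 256 + 32 + 16 + 8 + 1, so 4397^825 ≡ 715·2962·5020·6406·1205·4397 ≡ 1 (mod 6601).
x_0 = 4397^825 mod 6601 = 1.
x_0 = 1, so 4397 is not a witness.

no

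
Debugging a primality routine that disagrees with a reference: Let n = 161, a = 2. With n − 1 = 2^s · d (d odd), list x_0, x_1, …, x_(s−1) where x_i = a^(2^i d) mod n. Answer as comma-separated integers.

n − 1 = 160 = 2^5 · 5, so s = 5 and d = 5.
x_0 = 2^5 mod 161 = 32.
x_1 = 32^2 mod 161 = 58.
x_2 = 58^2 mod 161 = 144.
x_3 = 144^2 mod 161 = 128.
x_4 = 128^2 mod 161 = 123.

32, 58, 144, 128, 123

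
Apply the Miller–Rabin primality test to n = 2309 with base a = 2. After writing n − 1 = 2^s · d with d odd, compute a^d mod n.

n − 1 = 2308 = 2^2 · 577, so s = 2 and d = 577.
Repeated squaring mod 2309: 2^1 ≡ 2, 2^2 ≡ 4, 2^4 ≡ 16, 2^8 ≡ 256, 2^16 ≡ 884, 2^32 ≡ 1014, 2^64 ≡ 691, 2^128 ≡ 1827, 2^256 ≡ 1424, 2^512 ≡ 474.
577 = 512 + 64 + 1, so 2^577 ≡ 474·691·2 ≡ 1621 (mod 2309).

1621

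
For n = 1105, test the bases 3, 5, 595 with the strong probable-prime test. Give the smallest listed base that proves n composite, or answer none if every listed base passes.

n − 1 = 1104 = 2^4 · 69, so s = 4 and d = 69.
Base 3: x_0 = 3^69 mod 1105 = 1093. x_0 is neither 1 nor 1104, so continue squaring. x_1 = 1093^2 mod 1105 = 144. x_2 = 144^2 mod 1105 = 846. x_3 = 846^2 mod 1105 = 781. Reached i = s−1 = 3 without hitting −1: 3 is a Miller–Rabin witness and 1105 is composite.
Base 5: x_0 = 5^69 mod 1105 = 915. x_0 is neither 1 nor 1104, so continue squaring. x_1 = 915^2 mod 1105 = 740. x_2 = 740^2 mod 1105 = 625. x_3 = 625^2 mod 1105 = 560. Reached i = s−1 = 3 without hitting −1: 5 is a Miller–Rabin witness and 1105 is composite.
Base 595: x_0 = 595^69 mod 1105 = 935. x_0 is neither 1 nor 1104, so continue squaring. x_1 = 935^2 mod 1105 = 170. x_2 = 170^2 mod 1105 = 170. x_3 = 170^2 mod 1105 = 170. Reached i = s−1 = 3 without hitting −1: 595 is a Miller–Rabin witness and 1105 is composite.
The smallest witness among the given bases is 3.

3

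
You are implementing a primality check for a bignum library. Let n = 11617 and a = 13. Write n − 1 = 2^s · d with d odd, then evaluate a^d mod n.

7515

n − 1 = 11616 = 2^5 · 363, so s = 5 and d = 363.
Repeated squaring mod 11617: 13^1 ≡ 13, 13^2 ≡ 169, 13^4 ≡ 5327, 13^8 ≡ 8215, 13^16 ≡ 3072, 13^32 ≡ 4180, 13^64 ≡ 432, 13^128 ≡ 752, 13^256 ≡ 7888.
363 = 256 + 64 + 32 + 8 + 2 + 1, so 13^363 ≡ 7888·432·4180·8215·169·13 ≡ 7515 (mod 11617).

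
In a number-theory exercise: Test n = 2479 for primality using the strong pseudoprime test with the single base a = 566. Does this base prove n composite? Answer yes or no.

n − 1 = 2478 = 2^1 · 1239, so s = 1 and d = 1239.
x_0 = 566^1239 mod 2479 = 2478.
x_0 = 2478 ≡ −1, so 566 is not a witness.

no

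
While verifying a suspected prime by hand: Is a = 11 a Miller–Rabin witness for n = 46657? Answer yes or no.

yes

n − 1 = 46656 = 2^6 · 729, so s = 6 and d = 729.
x_0 = 11^729 mod 46657 = 42882.
x_0 is neither 1 nor 46656, so continue squaring.
x_1 = 42882^2 mod 46657 = 20240.
x_2 = 20240^2 mod 46657 = 9140.
x_3 = 9140^2 mod 46657 = 23570.
x_4 = 23570^2 mod 46657 = 1.
x_4 = 1 but x_3 ≠ ±1, a nontrivial square root of 1 — 11 is a witness and 46657 is composite.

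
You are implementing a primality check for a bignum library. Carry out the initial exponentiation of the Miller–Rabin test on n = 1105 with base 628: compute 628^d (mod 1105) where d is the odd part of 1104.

883

n − 1 = 1104 = 2^4 · 69, so s = 4 and d = 69.
628^69 mod 1105 = 883.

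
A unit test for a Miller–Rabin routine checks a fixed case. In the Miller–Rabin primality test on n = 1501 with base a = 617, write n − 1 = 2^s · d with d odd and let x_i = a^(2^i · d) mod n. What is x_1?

615

n − 1 = 1500 = 2^2 · 375, so s = 2 and d = 375.
Repeated squaring mod 1501: 617^1 ≡ 617, 617^2 ≡ 936, 617^4 ≡ 1013, 617^8 ≡ 986, 617^16 ≡ 1049, 617^32 ≡ 168, 617^64 ≡ 1206, 617^128 ≡ 1468, 617^256 ≡ 1089.
375 = 256 + 64 + 32 + 16 + 4 + 2 + 1, so 617^375 ≡ 1089·1206·168·1049·1013·936·617 ≡ 125 (mod 1501).
x_0 = 125.
x_1 = 125^2 mod 1501 = 615.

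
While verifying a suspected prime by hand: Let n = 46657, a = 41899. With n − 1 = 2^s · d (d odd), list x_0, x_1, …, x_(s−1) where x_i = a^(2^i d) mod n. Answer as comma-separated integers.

17199, 221, 2184, 10842, 19981, 43069

n − 1 = 46656 = 2^6 · 729, so s = 6 and d = 729.
x_0 = 41899^729 mod 46657 = 17199.
x_1 = 17199^2 mod 46657 = 221.
x_2 = 221^2 mod 46657 = 2184.
x_3 = 2184^2 mod 46657 = 10842.
x_4 = 10842^2 mod 46657 = 19981.
x_5 = 19981^2 mod 46657 = 43069.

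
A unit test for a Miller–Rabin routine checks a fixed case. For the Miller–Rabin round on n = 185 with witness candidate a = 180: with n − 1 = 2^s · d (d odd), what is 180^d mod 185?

165

n − 1 = 184 = 2^3 · 23, so s = 3 and d = 23.
Repeated squaring mod 185: 180^1 ≡ 180, 180^2 ≡ 25, 180^4 ≡ 70, 180^8 ≡ 90, 180^16 ≡ 145.
23 = 16 + 4 + 2 + 1, so 180^23 ≡ 145·70·25·180 ≡ 165 (mod 185).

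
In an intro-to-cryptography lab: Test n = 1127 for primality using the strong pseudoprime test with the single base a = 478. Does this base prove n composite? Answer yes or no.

yes

n − 1 = 1126 = 2^1 · 563, so s = 1 and d = 563.
x_0 = 478^563 mod 1127 = 991.
x_0 ∉ {1, 1126} and s = 1, so 478 is a Miller–Rabin witness and 1127 is composite.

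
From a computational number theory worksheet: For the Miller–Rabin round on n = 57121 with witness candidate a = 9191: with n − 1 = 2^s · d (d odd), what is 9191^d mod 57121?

21511

n − 1 = 57120 = 2^5 · 1785, so s = 5 and d = 1785.
By repeated squaring, 9191^1785 ≡ 21511 (mod 57121).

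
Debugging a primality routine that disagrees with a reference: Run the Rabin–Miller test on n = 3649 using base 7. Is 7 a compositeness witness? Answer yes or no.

yes

n − 1 = 3648 = 2^6 · 57, so s = 6 and d = 57.
x_0 = 7^57 mod 3649 = 768.
x_0 is neither 1 nor 3648, so continue squaring.
x_1 = 768^2 mod 3649 = 2335.
x_2 = 2335^2 mod 3649 = 619.
x_3 = 619^2 mod 3649 = 16.
x_4 = 16^2 mod 3649 = 256.
x_5 = 256^2 mod 3649 = 3503.
Reached i = s−1 = 5 without hitting −1: 7 is a Miller–Rabin witness and 3649 is composite.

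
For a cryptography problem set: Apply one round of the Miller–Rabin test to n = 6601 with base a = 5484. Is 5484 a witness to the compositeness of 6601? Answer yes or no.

no

n − 1 = 6600 = 2^3 · 825, so s = 3 and d = 825.
Repeated squaring mod 6601: 5484^1 ≡ 5484, 5484^2 ≡ 100, 5484^4 ≡ 3399, 5484^8 ≡ 1451, 5484^16 ≡ 6283, 5484^32 ≡ 2109, 5484^64 ≡ 5408, 5484^128 ≡ 4034, 5484^256 ≡ 1691, 5484^512 ≡ 1248.
825 = 512 + 256 + 32 + 16 + 8 + 1, so 5484^825 ≡ 1248·1691·2109·6283·1451·5484 ≡ 6600 (mod 6601).
x_0 = 5484^825 mod 6601 = 6600.
x_0 = 6600 ≡ −1, so 5484 is not a witness.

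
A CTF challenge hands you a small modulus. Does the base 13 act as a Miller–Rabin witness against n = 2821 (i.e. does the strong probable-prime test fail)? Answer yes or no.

n − 1 = 2820 = 2^2 · 705, so s = 2 and d = 705.
x_0 = 13^705 mod 2821 = 650.
x_0 is neither 1 nor 2820, so continue squaring.
x_1 = 650^2 mod 2821 = 2171.
Reached i = s−1 = 1 without hitting −1: 13 is a Miller–Rabin witness and 2821 is composite.

yes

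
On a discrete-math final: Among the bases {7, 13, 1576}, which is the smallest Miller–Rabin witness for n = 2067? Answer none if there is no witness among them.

n − 1 = 2066 = 2^1 · 1033, so s = 1 and d = 1033.
Base 7: x_0 = 7^1033 mod 2067 = 1177. x_0 ∉ {1, 2066} and s = 1, so 7 is a Miller–Rabin witness and 2067 is composite.
Base 13: x_0 = 13^1033 mod 2067 = 364. x_0 ∉ {1, 2066} and s = 1, so 13 is a Miller–Rabin witness and 2067 is composite.
Base 1576: x_0 = 1576^1033 mod 2067 = 874. x_0 ∉ {1, 2066} and s = 1, so 1576 is a Miller–Rabin witness and 2067 is composite.
The smallest witness among the given bases is 7.

7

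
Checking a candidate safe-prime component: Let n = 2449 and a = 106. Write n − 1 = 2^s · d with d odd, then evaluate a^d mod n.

n − 1 = 2448 = 2^4 · 153, so s = 4 and d = 153.
Repeated squaring mod 2449: 106^1 ≡ 106, 106^2 ≡ 1440, 106^4 ≡ 1746, 106^8 ≡ 1960, 106^16 ≡ 1568, 106^32 ≡ 2277, 106^64 ≡ 196, 106^128 ≡ 1681.
153 = 128 + 16 + 8 + 1, so 106^153 ≡ 1681·1568·1960·106 ≡ 2166 (mod 2449).

2166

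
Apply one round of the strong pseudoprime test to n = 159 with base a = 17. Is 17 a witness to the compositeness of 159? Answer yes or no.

yes

n − 1 = 158 = 2^1 · 79, so s = 1 and d = 79.
x_0 = 17^79 mod 159 = 17.
x_0 ∉ {1, 158} and s = 1, so 17 is a Miller–Rabin witness and 159 is composite.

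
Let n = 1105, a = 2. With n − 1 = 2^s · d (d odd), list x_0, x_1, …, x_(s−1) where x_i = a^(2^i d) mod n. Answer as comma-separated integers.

n − 1 = 1104 = 2^4 · 69, so s = 4 and d = 69.
x_0 = 2^69 mod 1105 = 967.
x_1 = 967^2 mod 1105 = 259.
x_2 = 259^2 mod 1105 = 781.
x_3 = 781^2 mod 1105 = 1.

967, 259, 781, 1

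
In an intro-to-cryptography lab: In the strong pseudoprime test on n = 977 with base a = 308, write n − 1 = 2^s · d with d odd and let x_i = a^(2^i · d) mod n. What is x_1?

n − 1 = 976 = 2^4 · 61, so s = 4 and d = 61.
x_0 = 308^61 mod 977 = 252.
x_1 = 252^2 mod 977 = 976.

976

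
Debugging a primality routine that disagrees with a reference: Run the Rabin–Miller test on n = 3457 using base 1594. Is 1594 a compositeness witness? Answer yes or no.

n − 1 = 3456 = 2^7 · 27, so s = 7 and d = 27.
x_0 = 1594^27 mod 3457 = 2516.
x_0 is neither 1 nor 3456, so continue squaring.
x_1 = 2516^2 mod 3457 = 489.
x_2 = 489^2 mod 3457 = 588.
x_3 = 588^2 mod 3457 = 44.
x_4 = 44^2 mod 3457 = 1936.
x_5 = 1936^2 mod 3457 = 708.
x_6 = 708^2 mod 3457 = 3456.
x_6 ≡ −1, so 1594 is not a witness.

no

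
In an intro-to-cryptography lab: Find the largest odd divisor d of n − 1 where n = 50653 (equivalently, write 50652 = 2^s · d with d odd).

12663

Halving: 50652 → 25326 → 12663; 12663 is odd.
So 50652 = 2^2 · 12663.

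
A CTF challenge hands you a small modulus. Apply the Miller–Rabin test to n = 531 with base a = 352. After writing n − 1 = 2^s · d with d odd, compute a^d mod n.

n − 1 = 530 = 2^1 · 265, so s = 1 and d = 265.
Repeated squaring mod 531: 352^1 ≡ 352, 352^2 ≡ 181, 352^4 ≡ 370, 352^8 ≡ 433, 352^16 ≡ 46, 352^32 ≡ 523, 352^64 ≡ 64, 352^128 ≡ 379, 352^256 ≡ 271.
265 = 256 + 8 + 1, so 352^265 ≡ 271·433·352 ≡ 370 (mod 531).

370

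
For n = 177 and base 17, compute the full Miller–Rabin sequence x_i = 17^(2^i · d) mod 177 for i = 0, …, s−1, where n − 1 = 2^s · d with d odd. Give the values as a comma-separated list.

86, 139, 28, 76

n − 1 = 176 = 2^4 · 11, so s = 4 and d = 11.
x_0 = 17^11 mod 177 = 86.
x_1 = 86^2 mod 177 = 139.
x_2 = 139^2 mod 177 = 28.
x_3 = 28^2 mod 177 = 76.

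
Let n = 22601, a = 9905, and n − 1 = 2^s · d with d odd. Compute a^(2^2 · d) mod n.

22585

n − 1 = 22600 = 2^3 · 2825, so s = 3 and d = 2825.
By repeated squaring, 9905^2825 ≡ 8830 (mod 22601).
x_0 = 8830.
x_1 = 8830^2 mod 22601 = 18051.
x_2 = 18051^2 mod 22601 = 22585.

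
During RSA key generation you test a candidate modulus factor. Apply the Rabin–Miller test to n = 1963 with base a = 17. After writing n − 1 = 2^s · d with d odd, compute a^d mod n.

974

n − 1 = 1962 = 2^1 · 981, so s = 1 and d = 981.
17^981 mod 1963 = 974.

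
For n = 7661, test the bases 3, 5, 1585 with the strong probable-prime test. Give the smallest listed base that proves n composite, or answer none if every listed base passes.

3

n − 1 = 7660 = 2^2 · 1915, so s = 2 and d = 1915.
Base 3: x_0 = 3^1915 mod 7661 = 4630. x_0 is neither 1 nor 7660, so continue squaring. x_1 = 4630^2 mod 7661 = 1422. Reached i = s−1 = 1 without hitting −1: 3 is a Miller–Rabin witness and 7661 is composite.
Base 5: x_0 = 5^1915 mod 7661 = 1154. x_0 is neither 1 nor 7660, so continue squaring. x_1 = 1154^2 mod 7661 = 6363. Reached i = s−1 = 1 without hitting −1: 5 is a Miller–Rabin witness and 7661 is composite.
Base 1585: x_0 = 1585^1915 mod 7661 = 2541. x_0 is neither 1 nor 7660, so continue squaring. x_1 = 2541^2 mod 7661 = 6119. Reached i = s−1 = 1 without hitting −1: 1585 is a Miller–Rabin witness and 7661 is composite.
The smallest witness among the given bases is 3.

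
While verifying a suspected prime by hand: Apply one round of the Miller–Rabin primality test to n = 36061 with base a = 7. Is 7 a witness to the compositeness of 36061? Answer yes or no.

n − 1 = 36060 = 2^2 · 9015, so s = 2 and d = 9015.
x_0 = 7^9015 mod 36061 = 1.
x_0 = 1, so 7 is not a witness.

no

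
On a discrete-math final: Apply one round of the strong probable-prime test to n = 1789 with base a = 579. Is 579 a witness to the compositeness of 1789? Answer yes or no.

no

n − 1 = 1788 = 2^2 · 447, so s = 2 and d = 447.
x_0 = 579^447 mod 1789 = 1065.
x_0 is neither 1 nor 1788, so continue squaring.
x_1 = 1065^2 mod 1789 = 1788.
x_1 ≡ −1, so 579 is not a witness.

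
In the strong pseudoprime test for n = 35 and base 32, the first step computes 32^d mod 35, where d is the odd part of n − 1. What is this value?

n − 1 = 34 = 2^1 · 17, so s = 1 and d = 17.
32^17 mod 35 = 2.

2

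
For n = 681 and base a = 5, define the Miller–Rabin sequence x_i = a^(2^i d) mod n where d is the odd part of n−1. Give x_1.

n − 1 = 680 = 2^3 · 85, so s = 3 and d = 85.
x_0 = 5^85 mod 681 = 542.
x_1 = 542^2 mod 681 = 253.

253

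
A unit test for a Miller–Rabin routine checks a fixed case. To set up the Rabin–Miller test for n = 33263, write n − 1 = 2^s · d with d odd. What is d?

Halving: 33262 → 16631; 16631 is odd.
So 33262 = 2^1 · 16631.

16631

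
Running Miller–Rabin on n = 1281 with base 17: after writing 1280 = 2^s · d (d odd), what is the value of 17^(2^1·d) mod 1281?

319

n − 1 = 1280 = 2^8 · 5, so s = 8 and d = 5.
x_0 = 17^5 mod 1281 = 509.
x_1 = 509^2 mod 1281 = 319.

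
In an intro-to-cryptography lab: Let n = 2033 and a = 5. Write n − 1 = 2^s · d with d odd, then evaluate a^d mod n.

1449

n − 1 = 2032 = 2^4 · 127, so s = 4 and d = 127.
Repeated squaring mod 2033: 5^1 ≡ 5, 5^2 ≡ 25, 5^4 ≡ 625, 5^8 ≡ 289, 5^16 ≡ 168, 5^32 ≡ 1795, 5^64 ≡ 1753.
127 = 64 + 32 + 16 + 8 + 4 + 2 + 1, so 5^127 ≡ 1753·1795·168·289·625·25·5 ≡ 1449 (mod 2033).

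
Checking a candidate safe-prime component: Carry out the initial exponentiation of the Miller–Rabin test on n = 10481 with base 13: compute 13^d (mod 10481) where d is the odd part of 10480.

n − 1 = 10480 = 2^4 · 655, so s = 4 and d = 655.
13^655 mod 10481 = 2423.

2423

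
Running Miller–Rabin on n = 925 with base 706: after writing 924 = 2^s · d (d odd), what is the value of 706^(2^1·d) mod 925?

n − 1 = 924 = 2^2 · 231, so s = 2 and d = 231.
x_0 = 706^231 mod 925 = 381.
x_1 = 381^2 mod 925 = 861.

861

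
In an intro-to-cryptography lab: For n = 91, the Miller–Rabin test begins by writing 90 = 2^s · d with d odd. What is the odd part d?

45

Halving: 90 → 45; 45 is odd.
So 90 = 2^1 · 45.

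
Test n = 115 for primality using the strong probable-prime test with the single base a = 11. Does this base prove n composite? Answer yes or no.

n − 1 = 114 = 2^1 · 57, so s = 1 and d = 57.
x_0 = 11^57 mod 115 = 86.
x_0 ∉ {1, 114} and s = 1, so 11 is a Miller–Rabin witness and 115 is composite.

yes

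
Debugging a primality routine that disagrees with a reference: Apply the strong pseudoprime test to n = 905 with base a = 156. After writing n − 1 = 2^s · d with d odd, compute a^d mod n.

n − 1 = 904 = 2^3 · 113, so s = 3 and d = 113.
156^113 mod 905 = 176.

176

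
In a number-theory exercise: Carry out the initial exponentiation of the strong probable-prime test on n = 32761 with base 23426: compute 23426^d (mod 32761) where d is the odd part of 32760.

n − 1 = 32760 = 2^3 · 4095, so s = 3 and d = 4095.
23426^4095 mod 32761 = 4725.

4725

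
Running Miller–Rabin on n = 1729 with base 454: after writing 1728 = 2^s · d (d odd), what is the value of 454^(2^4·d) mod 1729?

n − 1 = 1728 = 2^6 · 27, so s = 6 and d = 27.
x_0 = 454^27 mod 1729 = 818.
x_1 = 818^2 mod 1729 = 1.
x_2 = 1^2 mod 1729 = 1.
x_3 = 1^2 mod 1729 = 1.
x_4 = 1^2 mod 1729 = 1.

1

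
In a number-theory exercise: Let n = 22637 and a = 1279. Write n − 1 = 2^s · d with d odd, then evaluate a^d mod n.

1

n − 1 = 22636 = 2^2 · 5659, so s = 2 and d = 5659.
Repeated squaring mod 22637: 1279^1 ≡ 1279, 1279^2 ≡ 5977, 1279^4 ≡ 3343, 1279^8 ≡ 15608, 1279^16 ≡ 12907, 1279^32 ≡ 4966, 1279^64 ≡ 9463, 1279^128 ≡ 19034, 1279^256 ≡ 10608, 1279^512 ≡ 1137, 1279^1024 ≡ 2460, 1279^2048 ≡ 7521, 1279^4096 ≡ 18215.
5659 = 4096 + 1024 + 512 + 16 + 8 + 2 + 1, so 1279^5659 ≡ 18215·2460·1137·12907·15608·5977·1279 ≡ 1 (mod 22637).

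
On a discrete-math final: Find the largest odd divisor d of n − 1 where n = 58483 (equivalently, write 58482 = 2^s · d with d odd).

29241

Halving: 58482 → 29241; 29241 is odd.
So 58482 = 2^1 · 29241.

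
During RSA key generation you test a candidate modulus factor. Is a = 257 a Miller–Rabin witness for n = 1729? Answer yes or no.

n − 1 = 1728 = 2^6 · 27, so s = 6 and d = 27.
x_0 = 257^27 mod 1729 = 1728.
x_0 = 1728 ≡ −1, so 257 is not a witness.

no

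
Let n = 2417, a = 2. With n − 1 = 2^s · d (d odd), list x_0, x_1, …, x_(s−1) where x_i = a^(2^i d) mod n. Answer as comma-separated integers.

345, 592, 2416, 1

n − 1 = 2416 = 2^4 · 151, so s = 4 and d = 151.
x_0 = 2^151 mod 2417 = 345.
x_1 = 345^2 mod 2417 = 592.
x_2 = 592^2 mod 2417 = 2416.
x_3 = 2416^2 mod 2417 = 1.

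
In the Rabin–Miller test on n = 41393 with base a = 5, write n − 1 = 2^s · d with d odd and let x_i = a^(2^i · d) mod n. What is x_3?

17968

n − 1 = 41392 = 2^4 · 2587, so s = 4 and d = 2587.
x_0 = 5^2587 mod 41393 = 8616.
x_1 = 8616^2 mod 41393 = 17807.
x_2 = 17807^2 mod 41393 = 18869.
x_3 = 18869^2 mod 41393 = 17968.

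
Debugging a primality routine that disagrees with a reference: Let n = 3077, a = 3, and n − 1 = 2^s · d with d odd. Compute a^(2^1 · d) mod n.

n − 1 = 3076 = 2^2 · 769, so s = 2 and d = 769.
x_0 = 3^769 mod 3077 = 2434.
x_1 = 2434^2 mod 3077 = 1131.

1131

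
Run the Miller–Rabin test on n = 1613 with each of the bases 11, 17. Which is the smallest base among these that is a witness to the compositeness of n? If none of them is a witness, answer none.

n − 1 = 1612 = 2^2 · 403, so s = 2 and d = 403.
Base 11: x_0 = 11^403 mod 1613 = 127. x_0 is neither 1 nor 1612, so continue squaring. x_1 = 127^2 mod 1613 = 1612. x_1 ≡ −1, so 11 is not a witness.
Base 17: x_0 = 17^403 mod 1613 = 1. x_0 = 1, so 17 is not a witness.
No listed base is a witness for 1613.

none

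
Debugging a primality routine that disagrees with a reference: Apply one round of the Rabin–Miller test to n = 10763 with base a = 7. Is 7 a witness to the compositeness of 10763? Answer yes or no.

n − 1 = 10762 = 2^1 · 5381, so s = 1 and d = 5381.
Repeated squaring mod 10763: 7^1 ≡ 7, 7^2 ≡ 49, 7^4 ≡ 2401, 7^8 ≡ 6596, 7^16 ≡ 3170, 7^32 ≡ 7021, 7^64 ≡ 10664, 7^128 ≡ 9801, 7^256 ≡ 10589, 7^512 ≡ 8750, 7^1024 ≡ 5281, 7^2048 ≡ 2028, 7^4096 ≡ 1318.
5381 = 4096 + 1024 + 256 + 4 + 1, so 7^5381 ≡ 1318·5281·10589·2401·7 ≡ 1437 (mod 10763).
x_0 = 7^5381 mod 10763 = 1437.
x_0 ∉ {1, 10762} and s = 1, so 7 is a Miller–Rabin witness and 10763 is composite.

yes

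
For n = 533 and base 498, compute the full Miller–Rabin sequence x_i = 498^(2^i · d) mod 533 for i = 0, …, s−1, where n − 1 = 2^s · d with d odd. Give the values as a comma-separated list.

n − 1 = 532 = 2^2 · 133, so s = 2 and d = 133.
x_0 = 498^133 mod 533 = 147.
x_1 = 147^2 mod 533 = 289.

147, 289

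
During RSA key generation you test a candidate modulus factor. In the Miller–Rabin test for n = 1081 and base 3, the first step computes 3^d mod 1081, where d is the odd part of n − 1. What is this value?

n − 1 = 1080 = 2^3 · 135, so s = 3 and d = 135.
Repeated squaring mod 1081: 3^1 ≡ 3, 3^2 ≡ 9, 3^4 ≡ 81, 3^8 ≡ 75, 3^16 ≡ 220, 3^32 ≡ 836, 3^64 ≡ 570, 3^128 ≡ 600.
135 = 128 + 4 + 2 + 1, so 3^135 ≡ 600·81·9·3 ≡ 947 (mod 1081).

947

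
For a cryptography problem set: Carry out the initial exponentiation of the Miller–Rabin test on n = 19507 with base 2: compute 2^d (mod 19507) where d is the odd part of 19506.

n − 1 = 19506 = 2^1 · 9753, so s = 1 and d = 9753.
2^9753 mod 19507 = 19506.

19506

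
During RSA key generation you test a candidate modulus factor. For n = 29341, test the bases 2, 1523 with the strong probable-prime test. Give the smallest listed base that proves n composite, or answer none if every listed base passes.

none

n − 1 = 29340 = 2^2 · 7335, so s = 2 and d = 7335.
Base 2: x_0 = 2^7335 mod 29341 = 26424. x_0 is neither 1 nor 29340, so continue squaring. x_1 = 26424^2 mod 29341 = 29340. x_1 ≡ −1, so 2 is not a witness.
Base 1523: x_0 = 1523^7335 mod 29341 = 7431. x_0 is neither 1 nor 29340, so continue squaring. x_1 = 7431^2 mod 29341 = 29340. x_1 ≡ −1, so 1523 is not a witness.
No listed base is a witness for 29341.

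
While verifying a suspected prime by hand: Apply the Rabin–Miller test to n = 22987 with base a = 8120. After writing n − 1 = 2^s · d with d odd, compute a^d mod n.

n − 1 = 22986 = 2^1 · 11493, so s = 1 and d = 11493.
By repeated squaring, 8120^11493 ≡ 12430 (mod 22987).

12430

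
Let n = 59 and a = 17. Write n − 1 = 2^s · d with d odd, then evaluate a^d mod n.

n − 1 = 58 = 2^1 · 29, so s = 1 and d = 29.
Repeated squaring mod 59: 17^1 ≡ 17, 17^2 ≡ 53, 17^4 ≡ 36, 17^8 ≡ 57, 17^16 ≡ 4.
29 = 16 + 8 + 4 + 1, so 17^29 ≡ 4·57·36·17 ≡ 1 (mod 59).

1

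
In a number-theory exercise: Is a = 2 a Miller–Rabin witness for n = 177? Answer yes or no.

yes

n − 1 = 176 = 2^4 · 11, so s = 4 and d = 11.
x_0 = 2^11 mod 177 = 101.
x_0 is neither 1 nor 176, so continue squaring.
x_1 = 101^2 mod 177 = 112.
x_2 = 112^2 mod 177 = 154.
x_3 = 154^2 mod 177 = 175.
Reached i = s−1 = 3 without hitting −1: 2 is a Miller–Rabin witness and 177 is composite.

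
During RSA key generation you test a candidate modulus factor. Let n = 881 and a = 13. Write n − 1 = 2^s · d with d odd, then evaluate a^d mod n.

n − 1 = 880 = 2^4 · 55, so s = 4 and d = 55.
13^55 mod 881 = 704.

704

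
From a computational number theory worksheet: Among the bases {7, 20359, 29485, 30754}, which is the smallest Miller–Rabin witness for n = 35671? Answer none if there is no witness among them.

none

n − 1 = 35670 = 2^1 · 17835, so s = 1 and d = 17835.
Base 7: x_0 = 7^17835 mod 35671 = 1. x_0 = 1, so 7 is not a witness.
Base 20359: x_0 = 20359^17835 mod 35671 = 35670. x_0 = 35670 ≡ −1, so 20359 is not a witness.
Base 29485: x_0 = 29485^17835 mod 35671 = 1. x_0 = 1, so 29485 is not a witness.
Base 30754: x_0 = 30754^17835 mod 35671 = 1. x_0 = 1, so 30754 is not a witness.
No listed base is a witness for 35671.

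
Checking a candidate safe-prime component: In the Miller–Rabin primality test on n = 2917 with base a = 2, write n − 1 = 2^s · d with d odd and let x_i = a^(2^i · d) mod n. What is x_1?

n − 1 = 2916 = 2^2 · 729, so s = 2 and d = 729.
x_0 = 2^729 mod 2917 = 2863.
x_1 = 2863^2 mod 2917 = 2916.

2916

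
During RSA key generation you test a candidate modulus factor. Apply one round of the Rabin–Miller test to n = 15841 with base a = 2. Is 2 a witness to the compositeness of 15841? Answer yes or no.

n − 1 = 15840 = 2^5 · 495, so s = 5 and d = 495.
Repeated squaring mod 15841: 2^1 ≡ 2, 2^2 ≡ 4, 2^4 ≡ 16, 2^8 ≡ 256, 2^16 ≡ 2172, 2^32 ≡ 12807, 2^64 ≡ 1535, 2^128 ≡ 11757, 2^256 ≡ 14324.
495 = 256 + 128 + 64 + 32 + 8 + 4 + 2 + 1, so 2^495 ≡ 14324·11757·1535·12807·256·16·4·2 ≡ 1 (mod 15841).
x_0 = 2^495 mod 15841 = 1.
x_0 = 1, so 2 is not a witness.

no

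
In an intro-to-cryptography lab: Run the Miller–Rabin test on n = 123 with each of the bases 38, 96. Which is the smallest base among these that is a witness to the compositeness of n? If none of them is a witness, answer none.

38

n − 1 = 122 = 2^1 · 61, so s = 1 and d = 61.
Base 38: x_0 = 38^61 mod 123 = 44. x_0 ∉ {1, 122} and s = 1, so 38 is a Miller–Rabin witness and 123 is composite.
Base 96: x_0 = 96^61 mod 123 = 27. x_0 ∉ {1, 122} and s = 1, so 96 is a Miller–Rabin witness and 123 is composite.
The smallest witness among the given bases is 38.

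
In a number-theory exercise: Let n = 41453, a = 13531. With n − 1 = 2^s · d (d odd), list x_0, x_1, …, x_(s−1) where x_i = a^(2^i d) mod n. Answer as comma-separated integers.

1, 1

n − 1 = 41452 = 2^2 · 10363, so s = 2 and d = 10363.
x_0 = 13531^10363 mod 41453 = 1.
x_1 = 1^2 mod 41453 = 1.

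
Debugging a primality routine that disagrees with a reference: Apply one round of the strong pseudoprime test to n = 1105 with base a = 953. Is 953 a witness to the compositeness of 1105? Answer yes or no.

yes

n − 1 = 1104 = 2^4 · 69, so s = 4 and d = 69.
Repeated squaring mod 1105: 953^1 ≡ 953, 953^2 ≡ 1004, 953^4 ≡ 256, 953^8 ≡ 341, 953^16 ≡ 256, 953^32 ≡ 341, 953^64 ≡ 256.
69 = 64 + 4 + 1, so 953^69 ≡ 256·256·953 ≡ 103 (mod 1105).
x_0 = 953^69 mod 1105 = 103.
x_0 is neither 1 nor 1104, so continue squaring.
x_1 = 103^2 mod 1105 = 664.
x_2 = 664^2 mod 1105 = 1.
x_2 = 1 but x_1 ≠ ±1, a nontrivial square root of 1 — 953 is a witness and 1105 is composite.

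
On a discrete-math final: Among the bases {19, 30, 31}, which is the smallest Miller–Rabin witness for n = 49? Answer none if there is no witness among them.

n − 1 = 48 = 2^4 · 3, so s = 4 and d = 3.
Base 19: x_0 = 19^3 mod 49 = 48. x_0 = 48 ≡ −1, so 19 is not a witness.
Base 30: x_0 = 30^3 mod 49 = 1. x_0 = 1, so 30 is not a witness.
Base 31: x_0 = 31^3 mod 49 = 48. x_0 = 48 ≡ −1, so 31 is not a witness.
No listed base is a witness for 49.

none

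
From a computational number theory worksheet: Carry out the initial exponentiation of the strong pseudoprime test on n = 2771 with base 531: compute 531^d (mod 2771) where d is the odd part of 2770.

2095

n − 1 = 2770 = 2^1 · 1385, so s = 1 and d = 1385.
Repeated squaring mod 2771: 531^1 ≡ 531, 531^2 ≡ 2090, 531^4 ≡ 1004, 531^8 ≡ 2143, 531^16 ≡ 902, 531^32 ≡ 1701, 531^64 ≡ 477, 531^128 ≡ 307, 531^256 ≡ 35, 531^512 ≡ 1225, 531^1024 ≡ 1514.
1385 = 1024 + 256 + 64 + 32 + 8 + 1, so 531^1385 ≡ 1514·35·477·1701·2143·531 ≡ 2095 (mod 2771).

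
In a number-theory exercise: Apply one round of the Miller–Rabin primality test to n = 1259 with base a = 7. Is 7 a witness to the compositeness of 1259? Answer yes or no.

no

n − 1 = 1258 = 2^1 · 629, so s = 1 and d = 629.
x_0 = 7^629 mod 1259 = 1.
x_0 = 1, so 7 is not a witness.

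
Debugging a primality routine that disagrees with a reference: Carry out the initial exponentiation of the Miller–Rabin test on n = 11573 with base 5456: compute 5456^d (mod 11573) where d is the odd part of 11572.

11545

n − 1 = 11572 = 2^2 · 2893, so s = 2 and d = 2893.
5456^2893 mod 11573 = 11545.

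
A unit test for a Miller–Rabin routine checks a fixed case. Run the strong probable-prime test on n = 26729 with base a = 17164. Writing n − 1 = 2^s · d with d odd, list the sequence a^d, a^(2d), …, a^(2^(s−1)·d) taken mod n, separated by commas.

n − 1 = 26728 = 2^3 · 3341, so s = 3 and d = 3341.
x_0 = 17164^3341 mod 26729 = 10471.
x_1 = 10471^2 mod 26729 = 26212.
x_2 = 26212^2 mod 26729 = 26728.

10471, 26212, 26728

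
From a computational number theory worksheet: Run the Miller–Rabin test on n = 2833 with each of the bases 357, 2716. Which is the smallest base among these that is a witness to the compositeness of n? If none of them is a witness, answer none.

none

n − 1 = 2832 = 2^4 · 177, so s = 4 and d = 177.
Base 357: x_0 = 357^177 mod 2833 = 1. x_0 = 1, so 357 is not a witness.
Base 2716: x_0 = 2716^177 mod 2833 = 1278. x_0 is neither 1 nor 2832, so continue squaring. x_1 = 1278^2 mod 2833 = 1476. x_2 = 1476^2 mod 2833 = 2832. x_2 ≡ −1, so 2716 is not a witness.
No listed base is a witness for 2833.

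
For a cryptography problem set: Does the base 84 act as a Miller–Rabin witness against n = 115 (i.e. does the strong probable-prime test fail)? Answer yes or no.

yes

n − 1 = 114 = 2^1 · 57, so s = 1 and d = 57.
x_0 = 84^57 mod 115 = 74.
x_0 ∉ {1, 114} and s = 1, so 84 is a Miller–Rabin witness and 115 is composite.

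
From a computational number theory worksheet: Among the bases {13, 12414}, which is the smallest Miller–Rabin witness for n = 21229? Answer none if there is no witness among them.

n − 1 = 21228 = 2^2 · 5307, so s = 2 and d = 5307.
Base 13: x_0 = 13^5307 mod 21229 = 5317. x_0 is neither 1 nor 21228, so continue squaring. x_1 = 5317^2 mod 21229 = 14690. Reached i = s−1 = 1 without hitting −1: 13 is a Miller–Rabin witness and 21229 is composite.
Base 12414: x_0 = 12414^5307 mod 21229 = 6967. x_0 is neither 1 nor 21228, so continue squaring. x_1 = 6967^2 mod 21229 = 9595. Reached i = s−1 = 1 without hitting −1: 12414 is a Miller–Rabin witness and 21229 is composite.
The smallest witness among the given bases is 13.

13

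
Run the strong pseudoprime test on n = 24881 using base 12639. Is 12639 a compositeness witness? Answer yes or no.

n − 1 = 24880 = 2^4 · 1555, so s = 4 and d = 1555.
x_0 = 12639^1555 mod 24881 = 3427.
x_0 is neither 1 nor 24880, so continue squaring.
x_1 = 3427^2 mod 24881 = 497.
x_2 = 497^2 mod 24881 = 23080.
x_3 = 23080^2 mod 24881 = 9071.
Reached i = s−1 = 3 without hitting −1: 12639 is a Miller–Rabin witness and 24881 is composite.

yes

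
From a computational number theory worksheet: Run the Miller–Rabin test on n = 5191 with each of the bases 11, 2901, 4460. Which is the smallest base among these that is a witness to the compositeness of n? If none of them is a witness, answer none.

11

n − 1 = 5190 = 2^1 · 2595, so s = 1 and d = 2595.
Base 11: x_0 = 11^2595 mod 5191 = 769. x_0 ∉ {1, 5190} and s = 1, so 11 is a Miller–Rabin witness and 5191 is composite.
Base 2901: x_0 = 2901^2595 mod 5191 = 2524. x_0 ∉ {1, 5190} and s = 1, so 2901 is a Miller–Rabin witness and 5191 is composite.
Base 4460: x_0 = 4460^2595 mod 5191 = 3012. x_0 ∉ {1, 5190} and s = 1, so 4460 is a Miller–Rabin witness and 5191 is composite.
The smallest witness among the given bases is 11.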